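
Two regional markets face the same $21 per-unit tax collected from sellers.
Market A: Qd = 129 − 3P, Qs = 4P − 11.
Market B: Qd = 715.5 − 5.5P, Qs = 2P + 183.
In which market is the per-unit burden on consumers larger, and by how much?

Market A, by $6.4.

Market A: pre-tax P* = $20, Q* = 69; post-tax Q = 33; per-unit burden on consumers = $12.
Market B: pre-tax P* = $71, Q* = 325; post-tax Q = 294.2; per-unit burden on consumers = $5.6.
Difference: $12 vs $5.6 → market A is larger by $6.4.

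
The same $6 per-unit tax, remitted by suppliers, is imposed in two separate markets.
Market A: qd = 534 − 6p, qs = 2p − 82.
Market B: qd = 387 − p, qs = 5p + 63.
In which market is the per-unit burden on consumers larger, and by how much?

Market A: pre-tax p* = $77, q* = 72; post-tax q = 63; per-unit burden on consumers = $1.5.
Market B: pre-tax p* = $54, q* = 333; post-tax q = 328; per-unit burden on consumers = $5.
Difference: $1.5 vs $5 → market B is larger by $3.5.

Market B, by $3.5.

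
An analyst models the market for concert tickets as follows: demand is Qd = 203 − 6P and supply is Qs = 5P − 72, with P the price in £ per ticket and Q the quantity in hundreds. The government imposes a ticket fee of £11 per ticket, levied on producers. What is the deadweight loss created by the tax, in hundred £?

Without the tax, 203 − 6P = 5P − 72 gives 11P = 275, so P* = £25 and Q* = 53.
With the tax collected from producers, supply shifts: Qs = 5(P − 11) − 72.
New equilibrium: consumers pay £30, producers receive £19, Q = 23. (Wedge: Pb − Ps = 11.)
Quantity falls by |ΔQ| = |53 − 23| = 30.
DWL = ½ · t · |ΔQ| = ½ · 11 · 30 = £165.

Deadweight loss = £165 hundred.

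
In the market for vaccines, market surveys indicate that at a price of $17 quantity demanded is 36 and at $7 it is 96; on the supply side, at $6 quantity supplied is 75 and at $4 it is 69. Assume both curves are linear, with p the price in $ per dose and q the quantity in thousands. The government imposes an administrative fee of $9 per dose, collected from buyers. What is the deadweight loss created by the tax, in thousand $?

Demand slope: (96 − 36)/(7 − 17) = -6, so qd = 138 − 6p.
Supply slope: (69 − 75)/(4 − 6) = 3, so qs = 3p + 57.
Without the tax, 138 − 6p = 3p + 57 gives 9p = 81, so p* = $9 and q* = 84.
With the tax collected from buyers, demand (in seller-price terms) shifts: qd = 138 − 6(p + 9).
Solving gives q = 66 with buyers paying $12 and suppliers receiving $3 (the $9 wedge).
Quantity falls by |ΔQ| = |84 − 66| = 18.
DWL = ½ · t · |ΔQ| = ½ · 9 · 18 = $81.

Deadweight loss = $81 thousand.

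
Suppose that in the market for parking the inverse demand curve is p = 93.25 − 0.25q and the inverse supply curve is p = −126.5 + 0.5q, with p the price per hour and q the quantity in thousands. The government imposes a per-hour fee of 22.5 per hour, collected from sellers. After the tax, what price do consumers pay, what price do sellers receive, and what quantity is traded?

Inverting to q(p) form: qd = 373 − 4p; qs = 2p + 253.
Without the tax, 373 − 4p = 2p + 253 gives 6p = 120, so p* = 20 and q* = 293.
With the tax collected from sellers, supply shifts: qs = 2(p − 22.5) + 253.
New equilibrium: consumers pay 27.5, sellers receive 5, q = 263. (Wedge: pb − ps = 22.5.)

Consumers pay 27.5; sellers receive 5; quantity = 263.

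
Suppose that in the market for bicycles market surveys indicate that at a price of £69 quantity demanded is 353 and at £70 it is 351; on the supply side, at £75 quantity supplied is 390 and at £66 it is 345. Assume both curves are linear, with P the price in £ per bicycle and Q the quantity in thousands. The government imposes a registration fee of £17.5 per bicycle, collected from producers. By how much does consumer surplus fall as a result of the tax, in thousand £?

Demand slope: (351 − 353)/(70 − 69) = -2, so Qd = 491 − 2P.
Supply slope: (345 − 390)/(66 − 75) = 5, so Qs = 5P + 15.
Before the tax: set 491 − 2P = 5P + 15 → P* = £68, Q* = 355.
With the tax collected from producers, supply shifts: Qs = 5(P − 17.5) + 15.
Solving gives Q = 330 with consumers paying £80.5 and producers receiving £63 (the £17.5 wedge).
ΔCS is the trapezoid between Q = 330 and Q = 355 of height £12.5: ½ · (355 + 330) · 12.5 = £4281.25.

Consumer surplus falls by £4281.25 thousand.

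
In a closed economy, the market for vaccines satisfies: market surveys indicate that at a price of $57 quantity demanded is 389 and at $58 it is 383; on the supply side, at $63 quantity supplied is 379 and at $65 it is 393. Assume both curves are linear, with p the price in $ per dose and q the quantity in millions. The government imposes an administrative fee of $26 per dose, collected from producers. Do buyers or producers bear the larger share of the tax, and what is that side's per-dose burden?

Buyers bear the larger share: $14 per dose.

Demand slope: (383 − 389)/(58 − 57) = -6, so qd = 731 − 6p.
Supply slope: (393 − 379)/(65 − 63) = 7, so qs = 7p − 62.
Without the tax, 731 − 6p = 7p − 62 gives 13p = 793, so p* = $61 and q* = 365.
With the tax collected from producers, supply shifts: qs = 7(p − 26) − 62.
Solving gives q = 281 with buyers paying $75 and producers receiving $49 (the $26 wedge).
Per-dose burden: buyers $14, producers $12.
Buyers take the larger share because demand is less price-elastic here (demand slope 6 vs supply slope 7).
The less price-elastic side of the market bears the larger share of a per-unit tax.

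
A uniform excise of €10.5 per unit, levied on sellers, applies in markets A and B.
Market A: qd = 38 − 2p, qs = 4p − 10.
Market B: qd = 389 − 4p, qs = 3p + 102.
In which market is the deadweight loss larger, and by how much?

Market B, by €21.

Market A: pre-tax p* = €8, q* = 22; post-tax q = 8; deadweight loss = €73.5.
Market B: pre-tax p* = €41, q* = 225; post-tax q = 207; deadweight loss = €94.5.
Difference: €73.5 vs €94.5 → market B is larger by €21.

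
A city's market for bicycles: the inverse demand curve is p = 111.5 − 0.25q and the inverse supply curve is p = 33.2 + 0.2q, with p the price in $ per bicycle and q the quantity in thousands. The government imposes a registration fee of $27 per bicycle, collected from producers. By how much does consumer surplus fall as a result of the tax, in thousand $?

Rewrite in direct form: qd = 446 − 4p and qs = 5p − 166.
Without the tax, 446 − 4p = 5p − 166 gives 9p = 612, so p* = $68 and q* = 174.
With the tax collected from producers, supply shifts: qs = 5(p − 27) − 166.
Solving gives q = 114 with buyers paying $83 and producers receiving $56 (the $27 wedge).
ΔCS is the trapezoid between Q = 114 and Q = 174 of height $15: ½ · (174 + 114) · 15 = $2160.

Consumer surplus falls by $2160 thousand.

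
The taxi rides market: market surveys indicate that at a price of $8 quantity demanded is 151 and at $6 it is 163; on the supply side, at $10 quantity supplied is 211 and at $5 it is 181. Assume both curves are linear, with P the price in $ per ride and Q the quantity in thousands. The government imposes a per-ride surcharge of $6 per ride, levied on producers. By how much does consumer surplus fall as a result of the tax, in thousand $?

Demand slope: (163 − 151)/(6 − 8) = -6, so Qd = 199 − 6P.
Supply slope: (181 − 211)/(5 − 10) = 6, so Qs = 6P + 151.
Before the tax: set 199 − 6P = 6P + 151 → P* = $4, Q* = 175.
With the tax collected from producers, supply shifts: Qs = 6(P − 6) + 151.
New equilibrium: consumers pay $7, producers receive $1, Q = 157. (Wedge: Pb − Ps = 6.)
ΔCS is the trapezoid between Q = 157 and Q = 175 of height $3: ½ · (175 + 157) · 3 = $498.

Consumer surplus falls by $498 thousand.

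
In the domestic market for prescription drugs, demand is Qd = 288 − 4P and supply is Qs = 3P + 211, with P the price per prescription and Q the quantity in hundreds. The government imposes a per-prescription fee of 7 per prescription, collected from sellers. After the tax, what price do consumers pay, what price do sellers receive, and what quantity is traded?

Consumers pay 14; sellers receive 7; quantity = 232.

Without the tax, 288 − 4P = 3P + 211 gives 7P = 77, so P* = 11 and Q* = 244.
With the tax collected from sellers, supply shifts: Qs = 3(P − 7) + 211.
Solving gives Q = 232 with consumers paying 14 and sellers receiving 7 (the 7 wedge).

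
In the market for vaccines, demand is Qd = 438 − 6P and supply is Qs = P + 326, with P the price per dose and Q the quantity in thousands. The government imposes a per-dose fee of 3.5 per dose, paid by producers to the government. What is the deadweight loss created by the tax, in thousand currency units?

Deadweight loss = 5.25 thousand.

Before the tax: set 438 − 6P = P + 326 → P* = 16, Q* = 342.
With the tax collected from producers, supply shifts: Qs = (P − 3.5) + 326.
New equilibrium: buyers pay 16.5, producers receive 13, Q = 339. (Wedge: Pb − Ps = 3.5.)
Quantity falls by |ΔQ| = |342 − 339| = 3.
DWL = ½ · t · |ΔQ| = ½ · 3.5 · 3 = 5.25.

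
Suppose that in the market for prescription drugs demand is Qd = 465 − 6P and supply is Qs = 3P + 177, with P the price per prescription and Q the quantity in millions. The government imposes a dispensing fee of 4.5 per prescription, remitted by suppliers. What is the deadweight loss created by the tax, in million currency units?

Deadweight loss = 20.25 million.

Before the tax: set 465 − 6P = 3P + 177 → P* = 32, Q* = 273.
With the tax collected from suppliers, supply shifts: Qs = 3(P − 4.5) + 177.
New equilibrium: buyers pay 33.5, suppliers receive 29, Q = 264. (Wedge: Pb − Ps = 4.5.)
Quantity falls by |ΔQ| = |273 − 264| = 9.
DWL = ½ · t · |ΔQ| = ½ · 4.5 · 9 = 20.25.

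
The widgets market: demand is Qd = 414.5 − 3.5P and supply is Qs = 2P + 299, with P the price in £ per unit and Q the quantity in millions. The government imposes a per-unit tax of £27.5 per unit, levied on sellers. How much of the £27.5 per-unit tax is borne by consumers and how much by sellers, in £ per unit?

Consumers bear £10 per unit; sellers bear £17.5 per unit.

Without the tax, 414.5 − 3.5P = 2P + 299 gives 5.5P = 115.5, so P* = £21 and Q* = 341.
With the tax collected from sellers, supply shifts: Qs = 2(P − 27.5) + 299.
Solving gives Q = 306 with consumers paying £31 and sellers receiving £3.5 (the £27.5 wedge).
Burden on consumers: £10; on sellers: £17.5. (They sum to £27.5.)
The less price-elastic side of the market bears the larger share of a per-unit tax.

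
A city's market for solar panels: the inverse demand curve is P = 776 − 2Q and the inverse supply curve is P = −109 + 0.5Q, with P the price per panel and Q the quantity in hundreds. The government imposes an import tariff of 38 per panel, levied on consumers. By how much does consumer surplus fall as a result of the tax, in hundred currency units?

Rewrite in direct form: Qd = 388 − 0.5P and Qs = 2P + 218.
Before the tax: set 388 − 0.5P = 2P + 218 → P* = 68, Q* = 354.
With the tax collected from consumers, demand (in seller-price terms) shifts: Qd = 388 − 0.5(P + 38).
Solving gives Q = 338.8 with consumers paying 98.4 and suppliers receiving 60.4 (the 38 wedge).
ΔCS is the trapezoid between Q = 338.8 and Q = 354 of height 30.4: ½ · (354 + 338.8) · 30.4 = 10530.56.

Consumer surplus falls by 10530.56 hundred.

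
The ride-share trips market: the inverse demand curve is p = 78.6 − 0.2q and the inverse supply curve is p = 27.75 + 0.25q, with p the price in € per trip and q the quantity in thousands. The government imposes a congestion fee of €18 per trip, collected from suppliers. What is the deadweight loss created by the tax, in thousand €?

Deadweight loss = €360 thousand.

Rewrite in direct form: qd = 393 − 5p and qs = 4p − 111.
Without the tax, 393 − 5p = 4p − 111 gives 9p = 504, so p* = €56 and q* = 113.
With the tax collected from suppliers, supply shifts: qs = 4(p − 18) − 111.
New equilibrium: consumers pay €64, suppliers receive €46, q = 73. (Wedge: pb − ps = 18.)
Quantity falls by |ΔQ| = |113 − 73| = 40.
DWL = ½ · t · |ΔQ| = ½ · 18 · 40 = €360.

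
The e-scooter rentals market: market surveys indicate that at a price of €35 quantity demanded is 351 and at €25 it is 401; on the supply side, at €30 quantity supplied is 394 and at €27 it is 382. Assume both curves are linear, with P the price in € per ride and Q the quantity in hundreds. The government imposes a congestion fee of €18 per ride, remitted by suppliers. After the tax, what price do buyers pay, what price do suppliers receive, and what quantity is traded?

Demand slope: (401 − 351)/(25 − 35) = -5, so Qd = 526 − 5P.
Supply slope: (382 − 394)/(27 − 30) = 4, so Qs = 4P + 274.
Before the tax: set 526 − 5P = 4P + 274 → P* = €28, Q* = 386.
With the tax collected from suppliers, supply shifts: Qs = 4(P − 18) + 274.
Solving gives Q = 346 with buyers paying €36 and suppliers receiving €18 (the €18 wedge).
The less price-elastic side of the market bears the larger share of a per-unit tax.

Buyers pay €36; suppliers receive €18; quantity = 346.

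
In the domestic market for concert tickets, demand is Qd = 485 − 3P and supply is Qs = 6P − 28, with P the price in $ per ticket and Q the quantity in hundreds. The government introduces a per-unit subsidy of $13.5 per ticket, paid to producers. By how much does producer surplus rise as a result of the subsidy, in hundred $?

Producer surplus rises by $1473.75 hundred.

Without the subsidy, 485 − 3P = 6P − 28 gives 9P = 513, so P* = $57 and Q* = 314.
With a per-unit subsidy paid to producers, each receives P + 13.5 per unit sold, so supply becomes Qs = 6(P + 13.5) − 28.
New equilibrium: buyers pay $48, producers receive $61.5, Q = 341. (Wedge: Pb − Ps = −13.5.)
ΔPS is the trapezoid between Q = 341 and Q = 314 of height $4.5: ½ · (314 + 341) · 4.5 = $1473.75.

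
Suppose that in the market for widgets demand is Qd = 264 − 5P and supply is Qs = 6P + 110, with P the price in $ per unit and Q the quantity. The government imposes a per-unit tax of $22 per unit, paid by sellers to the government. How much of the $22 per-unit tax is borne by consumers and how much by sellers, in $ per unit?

Consumers bear $12 per unit; sellers bear $10 per unit.

Before the tax: set 264 − 5P = 6P + 110 → P* = $14, Q* = 194.
With the tax collected from sellers, supply shifts: Qs = 6(P − 22) + 110.
Solving gives Q = 134 with consumers paying $26 and sellers receiving $4 (the $22 wedge).
Burden on consumers: $12; on sellers: $10. (They sum to $22.)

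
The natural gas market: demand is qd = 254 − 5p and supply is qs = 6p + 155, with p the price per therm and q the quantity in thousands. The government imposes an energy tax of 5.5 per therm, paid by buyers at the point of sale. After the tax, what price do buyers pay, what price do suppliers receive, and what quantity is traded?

Buyers pay 12; suppliers receive 6.5; quantity = 194.

Before the tax: set 254 − 5p = 6p + 155 → p* = 9, q* = 209.
With the tax collected from buyers, demand (in seller-price terms) shifts: qd = 254 − 5(p + 5.5).
Solving gives q = 194 with buyers paying 12 and suppliers receiving 6.5 (the 5.5 wedge).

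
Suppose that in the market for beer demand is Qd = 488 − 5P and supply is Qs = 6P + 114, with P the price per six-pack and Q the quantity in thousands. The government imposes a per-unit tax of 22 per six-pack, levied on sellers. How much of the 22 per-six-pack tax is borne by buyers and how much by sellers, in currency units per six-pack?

Before the tax: set 488 − 5P = 6P + 114 → P* = 34, Q* = 318.
With the tax collected from sellers, supply shifts: Qs = 6(P − 22) + 114.
New equilibrium: buyers pay 46, sellers receive 24, Q = 258. (Wedge: Pb − Ps = 22.)
Burden on buyers: 12; on sellers: 10. (They sum to 22.)

Buyers bear 12 per six-pack; sellers bear 10 per six-pack.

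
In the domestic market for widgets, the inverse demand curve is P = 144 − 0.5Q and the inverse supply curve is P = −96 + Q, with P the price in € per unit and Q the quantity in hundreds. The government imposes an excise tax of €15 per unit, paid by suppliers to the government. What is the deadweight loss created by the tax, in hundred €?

Inverting to Q(P) form: Qd = 288 − 2P; Qs = P + 96.
Without the tax, 288 − 2P = P + 96 gives 3P = 192, so P* = €64 and Q* = 160.
With the tax collected from suppliers, supply shifts: Qs = (P − 15) + 96.
New equilibrium: buyers pay €69, suppliers receive €54, Q = 150. (Wedge: Pb − Ps = 15.)
Quantity falls by |ΔQ| = |160 − 150| = 10.
DWL = ½ · t · |ΔQ| = ½ · 15 · 10 = €75.

Deadweight loss = €75 hundred.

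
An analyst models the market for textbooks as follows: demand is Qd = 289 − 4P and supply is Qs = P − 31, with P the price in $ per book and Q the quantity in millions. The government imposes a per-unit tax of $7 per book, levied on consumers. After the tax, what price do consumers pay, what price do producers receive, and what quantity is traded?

Consumers pay $65.4; producers receive $58.4; quantity = 27.4.

Without the tax, 289 − 4P = P − 31 gives 5P = 320, so P* = $64 and Q* = 33.
With the tax collected from consumers, demand (in seller-price terms) shifts: Qd = 289 − 4(P + 7).
Solving gives Q = 27.4 with consumers paying $65.4 and producers receiving $58.4 (the $7 wedge).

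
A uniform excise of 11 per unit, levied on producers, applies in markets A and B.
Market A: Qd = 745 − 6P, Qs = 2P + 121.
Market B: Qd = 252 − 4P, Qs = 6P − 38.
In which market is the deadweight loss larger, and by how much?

Market A: pre-tax P* = 78, Q* = 277; post-tax Q = 260.5; deadweight loss = 90.75.
Market B: pre-tax P* = 29, Q* = 136; post-tax Q = 109.6; deadweight loss = 145.2.
Difference: 90.75 vs 145.2 → market B is larger by 54.45.

Market B, by 54.45.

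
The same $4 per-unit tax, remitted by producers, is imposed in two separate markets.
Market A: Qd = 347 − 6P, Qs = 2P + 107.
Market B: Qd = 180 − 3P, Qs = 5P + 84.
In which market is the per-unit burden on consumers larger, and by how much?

Market A: pre-tax P* = $30, Q* = 167; post-tax Q = 161; per-unit burden on consumers = $1.
Market B: pre-tax P* = $12, Q* = 144; post-tax Q = 136.5; per-unit burden on consumers = $2.5.
Difference: $1 vs $2.5 → market B is larger by $1.5.

Market B, by $1.5.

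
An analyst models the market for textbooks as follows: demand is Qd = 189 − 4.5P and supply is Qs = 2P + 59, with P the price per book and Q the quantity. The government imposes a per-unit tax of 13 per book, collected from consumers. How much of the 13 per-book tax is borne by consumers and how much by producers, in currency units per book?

Consumers bear 4 per book; producers bear 9 per book.

Without the tax, 189 − 4.5P = 2P + 59 gives 6.5P = 130, so P* = 20 and Q* = 99.
With the tax collected from consumers, demand (in seller-price terms) shifts: Qd = 189 − 4.5(P + 13).
Solving gives Q = 81 with consumers paying 24 and producers receiving 11 (the 13 wedge).
Burden on consumers: 4; on producers: 9. (They sum to 13.)
The less price-elastic side of the market bears the larger share of a per-unit tax.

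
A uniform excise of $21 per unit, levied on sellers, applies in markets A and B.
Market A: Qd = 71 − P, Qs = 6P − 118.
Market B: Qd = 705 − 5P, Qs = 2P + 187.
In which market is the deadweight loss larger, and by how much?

Market B, by $126.

Market A: pre-tax P* = $27, Q* = 44; post-tax Q = 26; deadweight loss = $189.
Market B: pre-tax P* = $74, Q* = 335; post-tax Q = 305; deadweight loss = $315.
Difference: $189 vs $315 → market B is larger by $126.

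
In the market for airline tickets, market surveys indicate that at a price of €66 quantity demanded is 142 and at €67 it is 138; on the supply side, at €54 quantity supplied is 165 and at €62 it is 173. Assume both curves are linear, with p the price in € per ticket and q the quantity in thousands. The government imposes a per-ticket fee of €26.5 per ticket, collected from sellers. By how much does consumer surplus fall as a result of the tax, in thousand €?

Demand slope: (138 − 142)/(67 − 66) = -4, so qd = 406 − 4p.
Supply slope: (173 − 165)/(62 − 54) = 1, so qs = p + 111.
Without the tax, 406 − 4p = p + 111 gives 5p = 295, so p* = €59 and q* = 170.
With the tax collected from sellers, supply shifts: qs = (p − 26.5) + 111.
New equilibrium: consumers pay €64.3, sellers receive €37.8, q = 148.8. (Wedge: pb − ps = 26.5.)
ΔCS is the trapezoid between Q = 148.8 and Q = 170 of height €5.3: ½ · (170 + 148.8) · 5.3 = €844.82.

Consumer surplus falls by €844.82 thousand.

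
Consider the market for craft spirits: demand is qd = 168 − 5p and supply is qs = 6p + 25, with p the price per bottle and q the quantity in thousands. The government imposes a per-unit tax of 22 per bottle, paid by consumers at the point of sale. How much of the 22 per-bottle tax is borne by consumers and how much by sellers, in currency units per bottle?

Without the tax, 168 − 5p = 6p + 25 gives 11p = 143, so p* = 13 and q* = 103.
With the tax collected from consumers, demand (in seller-price terms) shifts: qd = 168 − 5(p + 22).
New equilibrium: consumers pay 25, sellers receive 3, q = 43. (Wedge: pb − ps = 22.)
Burden on consumers: 12; on sellers: 10. (They sum to 22.)
The less price-elastic side of the market bears the larger share of a per-unit tax.

Consumers bear 12 per bottle; sellers bear 10 per bottle.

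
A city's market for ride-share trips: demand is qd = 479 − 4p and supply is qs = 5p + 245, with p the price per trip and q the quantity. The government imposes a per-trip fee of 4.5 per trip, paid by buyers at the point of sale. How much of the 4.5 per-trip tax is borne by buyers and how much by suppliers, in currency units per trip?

Before the tax: set 479 − 4p = 5p + 245 → p* = 26, q* = 375.
With the tax collected from buyers, demand (in seller-price terms) shifts: qd = 479 − 4(p + 4.5).
Solving gives q = 365 with buyers paying 28.5 and suppliers receiving 24 (the 4.5 wedge).
Burden on buyers: 2.5; on suppliers: 2. (They sum to 4.5.)

Buyers bear 2.5 per trip; suppliers bear 2 per trip.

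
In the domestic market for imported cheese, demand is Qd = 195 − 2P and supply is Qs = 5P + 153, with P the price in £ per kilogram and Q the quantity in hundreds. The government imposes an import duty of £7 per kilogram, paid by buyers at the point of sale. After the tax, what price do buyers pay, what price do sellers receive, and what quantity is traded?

Buyers pay £11; sellers receive £4; quantity = 173.

Before the tax: set 195 − 2P = 5P + 153 → P* = £6, Q* = 183.
With the tax collected from buyers, demand (in seller-price terms) shifts: Qd = 195 − 2(P + 7).
New equilibrium: buyers pay £11, sellers receive £4, Q = 173. (Wedge: Pb − Ps = 7.)
The less price-elastic side of the market bears the larger share of a per-unit tax.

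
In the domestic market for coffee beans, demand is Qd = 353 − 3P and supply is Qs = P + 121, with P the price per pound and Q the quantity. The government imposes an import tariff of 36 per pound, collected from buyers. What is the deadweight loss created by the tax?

Without the tax, 353 − 3P = P + 121 gives 4P = 232, so P* = 58 and Q* = 179.
With the tax collected from buyers, demand (in seller-price terms) shifts: Qd = 353 − 3(P + 36).
Solving gives Q = 152 with buyers paying 67 and suppliers receiving 31 (the 36 wedge).
Quantity falls by |ΔQ| = |179 − 152| = 27.
DWL = ½ · t · |ΔQ| = ½ · 36 · 27 = 486.

Deadweight loss = 486.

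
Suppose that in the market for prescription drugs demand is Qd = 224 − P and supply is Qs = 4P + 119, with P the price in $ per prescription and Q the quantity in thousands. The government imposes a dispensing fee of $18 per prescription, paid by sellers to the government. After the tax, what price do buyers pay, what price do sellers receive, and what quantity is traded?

Buyers pay $35.4; sellers receive $17.4; quantity = 188.6.

Before the tax: set 224 − P = 4P + 119 → P* = $21, Q* = 203.
With the tax collected from sellers, supply shifts: Qs = 4(P − 18) + 119.
Solving gives Q = 188.6 with buyers paying $35.4 and sellers receiving $17.4 (the $18 wedge).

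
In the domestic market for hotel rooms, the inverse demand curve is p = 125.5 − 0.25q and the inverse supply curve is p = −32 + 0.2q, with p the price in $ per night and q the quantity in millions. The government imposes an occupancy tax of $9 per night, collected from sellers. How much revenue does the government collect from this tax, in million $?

Inverting to q(p) form: qd = 502 − 4p; qs = 5p + 160.
Without the tax, 502 − 4p = 5p + 160 gives 9p = 342, so p* = $38 and q* = 350.
With the tax collected from sellers, supply shifts: qs = 5(p − 9) + 160.
New equilibrium: consumers pay $43, sellers receive $34, q = 330. (Wedge: pb − ps = 9.)
Revenue = t · Q = 9 · 330 = $2970.

Tax revenue = $2970 million.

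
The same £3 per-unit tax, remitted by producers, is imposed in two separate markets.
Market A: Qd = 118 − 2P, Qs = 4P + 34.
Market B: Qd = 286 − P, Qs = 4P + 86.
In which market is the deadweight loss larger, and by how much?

Market A: pre-tax P* = £14, Q* = 90; post-tax Q = 86; deadweight loss = £6.
Market B: pre-tax P* = £40, Q* = 246; post-tax Q = 243.6; deadweight loss = £3.6.
Difference: £6 vs £3.6 → market A is larger by £2.4.

Market A, by £2.4.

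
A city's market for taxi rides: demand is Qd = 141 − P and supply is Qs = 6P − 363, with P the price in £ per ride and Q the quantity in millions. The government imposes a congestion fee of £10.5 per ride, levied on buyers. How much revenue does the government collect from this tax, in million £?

Tax revenue = £630 million.

Without the tax, 141 − P = 6P − 363 gives 7P = 504, so P* = £72 and Q* = 69.
With the tax collected from buyers, demand (in seller-price terms) shifts: Qd = 141 − (P + 10.5).
New equilibrium: buyers pay £81, sellers receive £70.5, Q = 60. (Wedge: Pb − Ps = 10.5.)
Revenue = t · Q = 10.5 · 60 = £630.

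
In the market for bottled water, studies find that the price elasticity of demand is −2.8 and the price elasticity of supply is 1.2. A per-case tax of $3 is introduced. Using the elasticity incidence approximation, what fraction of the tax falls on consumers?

Incidence ratio: consumers' share ≈ εs / (εs + |εd|) = 1.2 / (1.2 + 2.8) = 0.3.
Supply is the less elastic side, so consumers bear the smaller share.

Consumers' share ≈ 0.3.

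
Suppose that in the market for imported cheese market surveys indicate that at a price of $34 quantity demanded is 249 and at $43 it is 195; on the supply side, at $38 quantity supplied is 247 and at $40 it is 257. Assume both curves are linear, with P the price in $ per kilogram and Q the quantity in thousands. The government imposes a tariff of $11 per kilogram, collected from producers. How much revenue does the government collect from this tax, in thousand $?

Demand slope: (195 − 249)/(43 − 34) = -6, so Qd = 453 − 6P.
Supply slope: (257 − 247)/(40 − 38) = 5, so Qs = 5P + 57.
Without the tax, 453 − 6P = 5P + 57 gives 11P = 396, so P* = $36 and Q* = 237.
With the tax collected from producers, supply shifts: Qs = 5(P − 11) + 57.
Solving gives Q = 207 with consumers paying $41 and producers receiving $30 (the $11 wedge).
Revenue = t · Q = 11 · 207 = $2277.

Tax revenue = $2277 thousand.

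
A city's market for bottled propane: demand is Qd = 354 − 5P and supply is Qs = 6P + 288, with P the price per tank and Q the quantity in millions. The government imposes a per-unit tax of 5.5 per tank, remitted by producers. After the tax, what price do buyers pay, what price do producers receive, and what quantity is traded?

Buyers pay 9; producers receive 3.5; quantity = 309.

Without the tax, 354 − 5P = 6P + 288 gives 11P = 66, so P* = 6 and Q* = 324.
With the tax collected from producers, supply shifts: Qs = 6(P − 5.5) + 288.
New equilibrium: buyers pay 9, producers receive 3.5, Q = 309. (Wedge: Pb − Ps = 5.5.)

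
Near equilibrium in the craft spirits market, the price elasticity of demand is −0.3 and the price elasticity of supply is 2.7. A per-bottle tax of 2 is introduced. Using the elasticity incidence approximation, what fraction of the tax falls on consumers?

Incidence ratio: consumers' share ≈ εs / (εs + |εd|) = 2.7 / (2.7 + 0.3) = 0.9.
Supply is the more elastic side, so consumers bear the larger share.

Consumers' share ≈ 0.9.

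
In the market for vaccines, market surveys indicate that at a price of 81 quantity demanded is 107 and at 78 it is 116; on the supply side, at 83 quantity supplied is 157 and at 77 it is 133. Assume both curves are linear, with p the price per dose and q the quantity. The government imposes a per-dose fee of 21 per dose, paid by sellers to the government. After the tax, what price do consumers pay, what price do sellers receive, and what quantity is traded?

Demand slope: (116 − 107)/(78 − 81) = -3, so qd = 350 − 3p.
Supply slope: (133 − 157)/(77 − 83) = 4, so qs = 4p − 175.
Without the tax, 350 − 3p = 4p − 175 gives 7p = 525, so p* = 75 and q* = 125.
With the tax collected from sellers, supply shifts: qs = 4(p − 21) − 175.
Solving gives q = 89 with consumers paying 87 and sellers receiving 66 (the 21 wedge).
The less price-elastic side of the market bears the larger share of a per-unit tax.

Consumers pay 87; sellers receive 66; quantity = 89.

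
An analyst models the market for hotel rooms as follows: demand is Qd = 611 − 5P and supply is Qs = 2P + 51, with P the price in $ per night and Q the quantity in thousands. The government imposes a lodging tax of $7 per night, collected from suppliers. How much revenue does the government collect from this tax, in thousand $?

Tax revenue = $1407 thousand.

Before the tax: set 611 − 5P = 2P + 51 → P* = $80, Q* = 211.
With the tax collected from suppliers, supply shifts: Qs = 2(P − 7) + 51.
Solving gives Q = 201 with buyers paying $82 and suppliers receiving $75 (the $7 wedge).
Revenue = t · Q = 7 · 201 = $1407.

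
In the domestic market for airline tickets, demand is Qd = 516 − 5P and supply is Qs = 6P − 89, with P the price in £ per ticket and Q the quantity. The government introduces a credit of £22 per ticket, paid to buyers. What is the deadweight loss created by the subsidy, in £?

Before the subsidy: set 516 − 5P = 6P − 89 → P* = £55, Q* = 241.
With a per-unit subsidy paid to buyers, each effectively pays P − 22, so demand becomes Qd = 516 − 5(P − 22).
Solving gives Q = 301 with buyers paying £43 and sellers receiving £65 (the £22 wedge).
Quantity rises by |ΔQ| = |241 − 301| = 60.
DWL = ½ · t · |ΔQ| = ½ · 22 · 60 = £660.

Deadweight loss = £660.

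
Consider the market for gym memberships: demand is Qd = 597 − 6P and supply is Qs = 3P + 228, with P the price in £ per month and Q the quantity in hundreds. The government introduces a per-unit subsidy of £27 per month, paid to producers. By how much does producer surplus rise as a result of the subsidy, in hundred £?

Before the subsidy: set 597 − 6P = 3P + 228 → P* = £41, Q* = 351.
With a per-unit subsidy paid to producers, each receives P + 27 per unit sold, so supply becomes Qs = 3(P + 27) + 228.
New equilibrium: consumers pay £32, producers receive £59, Q = 405. (Wedge: Pb − Ps = −27.)
ΔPS is the trapezoid between Q = 405 and Q = 351 of height £18: ½ · (351 + 405) · 18 = £6804.

Producer surplus rises by £6804 hundred.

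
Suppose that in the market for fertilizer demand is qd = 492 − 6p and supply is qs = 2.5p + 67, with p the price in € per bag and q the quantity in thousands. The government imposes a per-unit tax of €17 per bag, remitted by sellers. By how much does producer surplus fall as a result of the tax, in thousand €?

Before the tax: set 492 − 6p = 2.5p + 67 → p* = €50, q* = 192.
With the tax collected from sellers, supply shifts: qs = 2.5(p − 17) + 67.
New equilibrium: consumers pay €55, sellers receive €38, q = 162. (Wedge: pb − ps = 17.)
ΔPS is the trapezoid between Q = 162 and Q = 192 of height €12: ½ · (192 + 162) · 12 = €2124.

Producer surplus falls by €2124 thousand.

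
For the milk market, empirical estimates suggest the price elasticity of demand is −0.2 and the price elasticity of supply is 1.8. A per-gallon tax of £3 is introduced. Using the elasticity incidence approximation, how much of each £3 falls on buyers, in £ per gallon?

Incidence ratio: buyers' share ≈ εs / (εs + |εd|) = 1.8 / (1.8 + 0.2) = 0.9.
So buyers bear ≈ 0.9 × £3 = £2.7; sellers bear £0.3.

Buyers bear ≈ £2.7 per gallon.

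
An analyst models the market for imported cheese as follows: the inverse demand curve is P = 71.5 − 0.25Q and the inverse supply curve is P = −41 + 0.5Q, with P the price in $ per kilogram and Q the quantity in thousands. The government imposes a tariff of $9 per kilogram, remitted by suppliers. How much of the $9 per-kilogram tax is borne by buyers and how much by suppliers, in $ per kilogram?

Buyers bear $3 per kilogram; suppliers bear $6 per kilogram.

Inverting to Q(P) form: Qd = 286 − 4P; Qs = 2P + 82.
Before the tax: set 286 − 4P = 2P + 82 → P* = $34, Q* = 150.
With the tax collected from suppliers, supply shifts: Qs = 2(P − 9) + 82.
New equilibrium: buyers pay $37, suppliers receive $28, Q = 138. (Wedge: Pb − Ps = 9.)
Burden on buyers: $3; on suppliers: $6. (They sum to $9.)
The less price-elastic side of the market bears the larger share of a per-unit tax.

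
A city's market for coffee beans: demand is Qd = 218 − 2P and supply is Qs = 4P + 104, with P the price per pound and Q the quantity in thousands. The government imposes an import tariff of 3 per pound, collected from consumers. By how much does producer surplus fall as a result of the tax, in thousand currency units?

Producer surplus falls by 178 thousand.

Before the tax: set 218 − 2P = 4P + 104 → P* = 19, Q* = 180.
With the tax collected from consumers, demand (in seller-price terms) shifts: Qd = 218 − 2(P + 3).
Solving gives Q = 176 with consumers paying 21 and suppliers receiving 18 (the 3 wedge).
ΔPS is the trapezoid between Q = 176 and Q = 180 of height 1: ½ · (180 + 176) · 1 = 178.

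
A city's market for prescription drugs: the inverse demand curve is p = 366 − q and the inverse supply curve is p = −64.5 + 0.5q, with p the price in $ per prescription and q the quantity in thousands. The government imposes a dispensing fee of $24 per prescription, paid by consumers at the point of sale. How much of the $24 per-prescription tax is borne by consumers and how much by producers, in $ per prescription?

Rewrite in direct form: qd = 366 − p and qs = 2p + 129.
Without the tax, 366 − p = 2p + 129 gives 3p = 237, so p* = $79 and q* = 287.
With the tax collected from consumers, demand (in seller-price terms) shifts: qd = 366 − (p + 24).
Solving gives q = 271 with consumers paying $95 and producers receiving $71 (the $24 wedge).
Burden on consumers: $16; on producers: $8. (They sum to $24.)

Consumers bear $16 per prescription; producers bear $8 per prescription.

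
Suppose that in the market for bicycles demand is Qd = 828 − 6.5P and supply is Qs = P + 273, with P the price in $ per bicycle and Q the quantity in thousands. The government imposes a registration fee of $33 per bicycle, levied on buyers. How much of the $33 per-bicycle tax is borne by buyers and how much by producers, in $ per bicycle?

Buyers bear $4.4 per bicycle; producers bear $28.6 per bicycle.

Before the tax: set 828 − 6.5P = P + 273 → P* = $74, Q* = 347.
With the tax collected from buyers, demand (in seller-price terms) shifts: Qd = 828 − 6.5(P + 33).
Solving gives Q = 318.4 with buyers paying $78.4 and producers receiving $45.4 (the $33 wedge).
Burden on buyers: $4.4; on producers: $28.6. (They sum to $33.)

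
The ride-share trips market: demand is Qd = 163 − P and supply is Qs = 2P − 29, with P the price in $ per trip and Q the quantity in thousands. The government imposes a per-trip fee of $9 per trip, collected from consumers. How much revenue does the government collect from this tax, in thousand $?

Without the tax, 163 − P = 2P − 29 gives 3P = 192, so P* = $64 and Q* = 99.
With the tax collected from consumers, demand (in seller-price terms) shifts: Qd = 163 − (P + 9).
Solving gives Q = 93 with consumers paying $70 and suppliers receiving $61 (the $9 wedge).
Revenue = t · Q = 9 · 93 = $837.

Tax revenue = $837 thousand.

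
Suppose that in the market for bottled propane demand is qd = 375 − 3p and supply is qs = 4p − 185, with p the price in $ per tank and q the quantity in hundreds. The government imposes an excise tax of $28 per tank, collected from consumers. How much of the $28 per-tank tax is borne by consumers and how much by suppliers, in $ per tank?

Consumers bear $16 per tank; suppliers bear $12 per tank.

Before the tax: set 375 − 3p = 4p − 185 → p* = $80, q* = 135.
With the tax collected from consumers, demand (in seller-price terms) shifts: qd = 375 − 3(p + 28).
Solving gives q = 87 with consumers paying $96 and suppliers receiving $68 (the $28 wedge).
Burden on consumers: $16; on suppliers: $12. (They sum to $28.)
The less price-elastic side of the market bears the larger share of a per-unit tax.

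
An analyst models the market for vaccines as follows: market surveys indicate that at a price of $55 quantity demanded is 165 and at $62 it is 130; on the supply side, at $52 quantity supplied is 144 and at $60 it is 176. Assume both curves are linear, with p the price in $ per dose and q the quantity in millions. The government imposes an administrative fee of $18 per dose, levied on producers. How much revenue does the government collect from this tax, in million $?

Tax revenue = $2160 million.

Demand slope: (130 − 165)/(62 − 55) = -5, so qd = 440 − 5p.
Supply slope: (176 − 144)/(60 − 52) = 4, so qs = 4p − 64.
Before the tax: set 440 − 5p = 4p − 64 → p* = $56, q* = 160.
With the tax collected from producers, supply shifts: qs = 4(p − 18) − 64.
New equilibrium: buyers pay $64, producers receive $46, q = 120. (Wedge: pb − ps = 18.)
Revenue = t · Q = 18 · 120 = $2160.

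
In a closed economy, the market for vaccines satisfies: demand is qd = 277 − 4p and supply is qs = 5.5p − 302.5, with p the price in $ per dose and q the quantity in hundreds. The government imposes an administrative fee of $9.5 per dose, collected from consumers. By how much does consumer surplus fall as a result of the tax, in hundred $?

Before the tax: set 277 − 4p = 5.5p − 302.5 → p* = $61, q* = 33.
With the tax collected from consumers, demand (in seller-price terms) shifts: qd = 277 − 4(p + 9.5).
Solving gives q = 11 with consumers paying $66.5 and suppliers receiving $57 (the $9.5 wedge).
ΔCS is the trapezoid between Q = 11 and Q = 33 of height $5.5: ½ · (33 + 11) · 5.5 = $121.

Consumer surplus falls by $121 hundred.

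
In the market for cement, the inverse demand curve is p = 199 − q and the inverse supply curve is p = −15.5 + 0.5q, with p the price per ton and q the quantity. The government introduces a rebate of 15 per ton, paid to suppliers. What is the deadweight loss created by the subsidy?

Deadweight loss = 75.

Rewrite in direct form: qd = 199 − p and qs = 2p + 31.
Before the subsidy: set 199 − p = 2p + 31 → p* = 56, q* = 143.
With a per-unit subsidy paid to suppliers, each receives p + 15 per unit sold, so supply becomes qs = 2(p + 15) + 31.
New equilibrium: buyers pay 46, suppliers receive 61, q = 153. (Wedge: pb − ps = −15.)
Quantity rises by |ΔQ| = |143 − 153| = 10.
DWL = ½ · t · |ΔQ| = ½ · 15 · 10 = 75.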